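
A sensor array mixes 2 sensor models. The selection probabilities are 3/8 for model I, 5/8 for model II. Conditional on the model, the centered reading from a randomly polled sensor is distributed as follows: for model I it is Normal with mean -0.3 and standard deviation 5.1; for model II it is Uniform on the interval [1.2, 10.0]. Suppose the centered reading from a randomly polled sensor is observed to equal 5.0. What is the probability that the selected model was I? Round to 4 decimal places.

Likelihoods f(5.0 | ·): I: 0.0455856; II: 0.113636.
Posterior ∝ prior × likelihood. Numerator for I: 0.375·0.0455856 = 0.0170946.
Normalizing constant: 0.375·0.0455856 + 0.625·0.113636 = 0.0881173.
P(I | observation) = 0.0170946 / 0.0881173 = 0.193998.

0.1940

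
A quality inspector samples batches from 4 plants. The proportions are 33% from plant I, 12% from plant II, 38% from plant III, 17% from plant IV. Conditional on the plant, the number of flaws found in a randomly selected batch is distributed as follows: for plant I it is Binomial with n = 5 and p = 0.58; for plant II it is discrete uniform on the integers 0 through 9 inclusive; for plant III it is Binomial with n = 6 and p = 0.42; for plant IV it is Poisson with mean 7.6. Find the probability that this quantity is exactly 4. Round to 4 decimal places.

Conditional on each plant, P(X = 4): I: 0.237646; II: 0.1; III: 0.157016; IV: 0.0695673.
By total probability, P(X = 4) = 0.33·0.237646 + 0.12·0.1 + 0.38·0.157016 + 0.17·0.0695673 = 0.161916.

0.1619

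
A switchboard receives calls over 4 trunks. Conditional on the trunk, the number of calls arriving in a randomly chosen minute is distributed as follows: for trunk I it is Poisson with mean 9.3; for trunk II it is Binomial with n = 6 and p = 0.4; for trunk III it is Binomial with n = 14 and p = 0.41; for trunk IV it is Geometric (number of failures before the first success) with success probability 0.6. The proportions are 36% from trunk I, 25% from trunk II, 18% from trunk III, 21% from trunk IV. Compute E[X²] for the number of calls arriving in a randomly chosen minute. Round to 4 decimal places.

43.1512

For each component E[X²] = Var + (mean)², giving I: 95.79; II: 7.2; III: 36.3342; IV: 1.55556.
Overall E[X²] = 0.36·95.79 + 0.25·7.2 + 0.18·36.3342 + 0.21·1.55556 = 43.1512.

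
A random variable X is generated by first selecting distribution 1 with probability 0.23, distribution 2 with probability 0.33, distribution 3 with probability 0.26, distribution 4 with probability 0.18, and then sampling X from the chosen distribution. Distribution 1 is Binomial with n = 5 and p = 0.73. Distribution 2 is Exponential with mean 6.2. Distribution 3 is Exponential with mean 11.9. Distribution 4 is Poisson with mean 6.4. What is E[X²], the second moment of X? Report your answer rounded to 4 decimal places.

110.8232

For each component E[X²] = Var + (mean)², giving 1: 14.308; 2: 76.88; 3: 283.22; 4: 47.36.
Overall E[X²] = 0.23·14.308 + 0.33·76.88 + 0.26·283.22 + 0.18·47.36 = 110.823.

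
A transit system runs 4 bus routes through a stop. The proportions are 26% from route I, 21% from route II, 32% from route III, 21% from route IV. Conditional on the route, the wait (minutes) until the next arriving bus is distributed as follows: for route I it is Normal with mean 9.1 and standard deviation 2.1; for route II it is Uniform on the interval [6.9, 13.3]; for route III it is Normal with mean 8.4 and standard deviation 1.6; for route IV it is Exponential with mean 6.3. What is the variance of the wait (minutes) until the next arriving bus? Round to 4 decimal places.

Per component, I: μ=9.1, E[X²]=87.22; II: μ=10.1, E[X²]=105.423; III: μ=8.4, E[X²]=73.12; IV: μ=6.3, E[X²]=79.38.
E[X] = 0.26·9.1 + 0.21·10.1 + 0.32·8.4 + 0.21·6.3 = 8.498.
E[X²] = 0.26·87.22 + 0.21·105.423 + 0.32·73.12 + 0.21·79.38 = 84.8843.
Var(X) = E[X²] − (E[X])² = 84.8843 − 72.216 = 12.6683.

12.6683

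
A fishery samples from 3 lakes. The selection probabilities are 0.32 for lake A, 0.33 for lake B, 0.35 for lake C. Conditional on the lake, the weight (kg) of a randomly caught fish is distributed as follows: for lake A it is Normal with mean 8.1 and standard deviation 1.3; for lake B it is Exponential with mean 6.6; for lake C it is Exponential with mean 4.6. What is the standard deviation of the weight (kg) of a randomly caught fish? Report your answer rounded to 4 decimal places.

4.9389

Per component, A: μ=8.1, E[X²]=67.3; B: μ=6.6, E[X²]=87.12; C: μ=4.6, E[X²]=42.32.
E[X] = 0.32·8.1 + 0.33·6.6 + 0.35·4.6 = 6.38.
E[X²] = 0.32·67.3 + 0.33·87.12 + 0.35·42.32 = 65.0976.
Var(X) = E[X²] − (E[X])² = 65.0976 − 40.7044 = 24.3932.
SD(X) = √24.3932 = 4.93895.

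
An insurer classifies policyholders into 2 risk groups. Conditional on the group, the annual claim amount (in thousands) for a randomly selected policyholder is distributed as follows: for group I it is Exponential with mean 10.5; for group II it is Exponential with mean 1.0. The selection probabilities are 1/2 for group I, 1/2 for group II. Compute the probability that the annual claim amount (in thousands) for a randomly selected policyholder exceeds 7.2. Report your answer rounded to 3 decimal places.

Conditional on each group, P(X > 7.2): I: 0.50373; II: 0.000746586.
By total probability, P(X > 7.2) = 0.5·0.50373 + 0.5·0.000746586 = 0.252238.

0.252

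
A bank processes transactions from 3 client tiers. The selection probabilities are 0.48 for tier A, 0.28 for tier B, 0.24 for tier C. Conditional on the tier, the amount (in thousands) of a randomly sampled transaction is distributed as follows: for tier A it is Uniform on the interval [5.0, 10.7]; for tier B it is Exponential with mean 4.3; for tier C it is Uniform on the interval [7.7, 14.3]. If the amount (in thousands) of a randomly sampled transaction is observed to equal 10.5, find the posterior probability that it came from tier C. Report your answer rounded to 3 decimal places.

Likelihoods f(10.5 | ·): A: 0.175439; B: 0.0202323; C: 0.151515.
Posterior ∝ prior × likelihood. Numerator for C: 0.24·0.151515 = 0.0363636.
Normalizing constant: 0.48·0.175439 + 0.28·0.0202323 + 0.24·0.151515 = 0.126239.
P(C | observation) = 0.0363636 / 0.126239 = 0.288053.

0.288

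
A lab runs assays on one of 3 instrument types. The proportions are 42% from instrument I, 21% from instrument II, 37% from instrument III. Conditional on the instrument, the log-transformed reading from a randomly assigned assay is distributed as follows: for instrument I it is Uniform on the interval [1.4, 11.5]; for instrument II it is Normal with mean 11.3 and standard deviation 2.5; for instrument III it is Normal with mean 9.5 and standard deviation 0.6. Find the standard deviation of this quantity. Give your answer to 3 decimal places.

2.964

Per component, I: μ=6.45, E[X²]=50.1033; II: μ=11.3, E[X²]=133.94; III: μ=9.5, E[X²]=90.61.
E[X] = 0.42·6.45 + 0.21·11.3 + 0.37·9.5 = 8.597.
E[X²] = 0.42·50.1033 + 0.21·133.94 + 0.37·90.61 = 82.6965.
Var(X) = E[X²] − (E[X])² = 82.6965 − 73.9084 = 8.78809.
SD(X) = √8.78809 = 2.96447.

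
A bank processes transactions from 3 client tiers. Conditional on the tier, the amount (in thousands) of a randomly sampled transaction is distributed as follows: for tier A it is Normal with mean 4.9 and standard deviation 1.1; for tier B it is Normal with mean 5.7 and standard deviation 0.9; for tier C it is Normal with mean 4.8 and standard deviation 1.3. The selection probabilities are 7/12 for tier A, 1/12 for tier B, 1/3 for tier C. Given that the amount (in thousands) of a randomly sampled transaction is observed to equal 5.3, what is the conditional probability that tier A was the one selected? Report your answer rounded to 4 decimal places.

0.6065

Likelihoods f(5.3 | ·): A: 0.339472; B: 0.401582; C: 0.285.
Posterior ∝ prior × likelihood. Numerator for A: 0.583333·0.339472 = 0.198025.
Normalizing constant: 0.583333·0.339472 + 0.0833333·0.401582 + 0.333333·0.285 = 0.32649.
P(A | observation) = 0.198025 / 0.32649 = 0.606527.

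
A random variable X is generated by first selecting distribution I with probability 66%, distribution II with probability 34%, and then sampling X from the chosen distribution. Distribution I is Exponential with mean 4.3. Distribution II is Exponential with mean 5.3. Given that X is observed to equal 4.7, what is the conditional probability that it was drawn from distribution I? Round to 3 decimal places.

0.661

Likelihoods f(4.7 | ·): I: 0.0779539; II: 0.0777311.
Posterior ∝ prior × likelihood. Numerator for I: 0.66·0.0779539 = 0.0514495.
Normalizing constant: 0.66·0.0779539 + 0.34·0.0777311 = 0.0778781.
P(I | observation) = 0.0514495 / 0.0778781 = 0.660642.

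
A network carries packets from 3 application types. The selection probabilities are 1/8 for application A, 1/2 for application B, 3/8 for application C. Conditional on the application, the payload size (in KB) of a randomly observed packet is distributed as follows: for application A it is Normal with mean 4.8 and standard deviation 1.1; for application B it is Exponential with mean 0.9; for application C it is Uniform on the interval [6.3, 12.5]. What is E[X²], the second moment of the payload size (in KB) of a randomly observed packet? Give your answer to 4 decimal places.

For each component E[X²] = Var + (mean)², giving A: 24.25; B: 1.62; C: 91.5633.
Overall E[X²] = 0.125·24.25 + 0.5·1.62 + 0.375·91.5633 = 38.1775.

38.1775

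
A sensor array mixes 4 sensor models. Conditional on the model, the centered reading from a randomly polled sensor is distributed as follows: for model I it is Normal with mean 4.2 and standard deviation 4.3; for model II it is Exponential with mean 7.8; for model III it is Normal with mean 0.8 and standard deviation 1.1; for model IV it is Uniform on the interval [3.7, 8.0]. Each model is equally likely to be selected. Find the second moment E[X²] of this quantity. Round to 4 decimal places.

For each component E[X²] = Var + (mean)², giving I: 36.13; II: 121.68; III: 1.85; IV: 35.7633.
Overall E[X²] = 0.25·36.13 + 0.25·121.68 + 0.25·1.85 + 0.25·35.7633 = 48.8558.

48.8558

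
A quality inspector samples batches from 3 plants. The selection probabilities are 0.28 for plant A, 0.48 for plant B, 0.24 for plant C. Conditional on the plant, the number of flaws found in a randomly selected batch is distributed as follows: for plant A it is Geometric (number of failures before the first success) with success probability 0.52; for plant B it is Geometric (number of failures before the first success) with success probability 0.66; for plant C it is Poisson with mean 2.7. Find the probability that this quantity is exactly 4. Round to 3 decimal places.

0.048

Conditional on each plant, P(X = 4): A: 0.0276038; B: 0.00881982; C: 0.148816.
By total probability, P(X = 4) = 0.28·0.0276038 + 0.48·0.00881982 + 0.24·0.148816 = 0.0476783.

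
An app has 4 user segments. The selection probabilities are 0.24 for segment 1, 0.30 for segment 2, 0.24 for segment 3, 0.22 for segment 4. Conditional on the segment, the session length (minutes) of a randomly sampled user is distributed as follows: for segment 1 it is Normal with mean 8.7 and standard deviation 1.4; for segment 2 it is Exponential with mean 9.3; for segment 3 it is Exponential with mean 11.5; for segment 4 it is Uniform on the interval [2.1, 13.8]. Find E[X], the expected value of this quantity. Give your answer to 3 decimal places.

Component means — 1: 8.7; 2: 9.3; 3: 11.5; 4: 7.95.
E[X] = 0.24·8.7 + 0.3·9.3 + 0.24·11.5 + 0.22·7.95 = 9.387.

9.387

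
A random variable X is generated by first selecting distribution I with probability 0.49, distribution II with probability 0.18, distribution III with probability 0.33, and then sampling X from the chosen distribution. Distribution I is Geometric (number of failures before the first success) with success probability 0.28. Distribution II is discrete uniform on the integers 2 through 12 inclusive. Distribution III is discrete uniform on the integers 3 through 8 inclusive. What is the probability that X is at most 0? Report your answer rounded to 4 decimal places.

Conditional on each component, P(X ≤ 0): I: 0.28; II: 0; III: 0.
By total probability, P(X ≤ 0) = 0.49·0.28 + 0.18·0 + 0.33·0 = 0.1372.

0.1372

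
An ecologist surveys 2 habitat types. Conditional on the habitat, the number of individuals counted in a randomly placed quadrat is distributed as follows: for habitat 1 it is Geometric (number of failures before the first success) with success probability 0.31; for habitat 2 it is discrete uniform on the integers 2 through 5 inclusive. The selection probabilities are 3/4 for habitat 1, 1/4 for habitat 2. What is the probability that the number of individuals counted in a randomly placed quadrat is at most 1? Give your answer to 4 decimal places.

0.3929

Conditional on each habitat, P(X ≤ 1): 1: 0.5239; 2: 0.
By total probability, P(X ≤ 1) = 0.75·0.5239 + 0.25·0 = 0.392925.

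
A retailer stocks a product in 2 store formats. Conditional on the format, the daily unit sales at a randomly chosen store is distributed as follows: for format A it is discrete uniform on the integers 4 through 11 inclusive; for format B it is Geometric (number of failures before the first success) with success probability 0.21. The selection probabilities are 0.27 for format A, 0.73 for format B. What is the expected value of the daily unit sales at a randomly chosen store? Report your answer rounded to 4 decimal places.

4.7712

Component means — A: 7.5; B: 3.7619.
E[X] = 0.27·7.5 + 0.73·3.7619 = 4.77119.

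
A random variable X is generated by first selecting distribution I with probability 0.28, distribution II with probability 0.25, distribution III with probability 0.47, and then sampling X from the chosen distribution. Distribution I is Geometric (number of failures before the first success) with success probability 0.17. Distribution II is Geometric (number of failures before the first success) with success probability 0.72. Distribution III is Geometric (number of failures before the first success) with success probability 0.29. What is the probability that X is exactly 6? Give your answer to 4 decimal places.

Conditional on each component, P(X = 6): I: 0.0555799; II: 0.000346961; III: 0.0371491.
By total probability, P(X = 6) = 0.28·0.0555799 + 0.25·0.000346961 + 0.47·0.0371491 = 0.0331092.

0.0331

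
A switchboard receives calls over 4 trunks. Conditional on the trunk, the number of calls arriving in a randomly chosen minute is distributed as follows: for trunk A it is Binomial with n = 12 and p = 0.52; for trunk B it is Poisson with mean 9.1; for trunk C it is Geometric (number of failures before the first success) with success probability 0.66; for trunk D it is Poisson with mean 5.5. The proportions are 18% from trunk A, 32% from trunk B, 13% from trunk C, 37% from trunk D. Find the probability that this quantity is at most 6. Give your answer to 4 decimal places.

0.5475

Conditional on each trunk, P(X ≤ 6): A: 0.557718; B: 0.197823; C: 0.999475; D: 0.686036.
By total probability, P(X ≤ 6) = 0.18·0.557718 + 0.32·0.197823 + 0.13·0.999475 + 0.37·0.686036 = 0.547458.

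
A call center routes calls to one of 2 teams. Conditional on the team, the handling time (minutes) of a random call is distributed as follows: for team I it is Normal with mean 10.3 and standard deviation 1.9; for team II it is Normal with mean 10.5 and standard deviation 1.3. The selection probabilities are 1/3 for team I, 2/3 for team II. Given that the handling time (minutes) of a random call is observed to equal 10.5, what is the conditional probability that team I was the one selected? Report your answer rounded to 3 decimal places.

0.254

Likelihoods f(10.5 | ·): I: 0.20881; II: 0.306879.
Posterior ∝ prior × likelihood. Numerator for I: 0.333333·0.20881 = 0.0696032.
Normalizing constant: 0.333333·0.20881 + 0.666667·0.306879 = 0.274189.
P(I | observation) = 0.0696032 / 0.274189 = 0.253851.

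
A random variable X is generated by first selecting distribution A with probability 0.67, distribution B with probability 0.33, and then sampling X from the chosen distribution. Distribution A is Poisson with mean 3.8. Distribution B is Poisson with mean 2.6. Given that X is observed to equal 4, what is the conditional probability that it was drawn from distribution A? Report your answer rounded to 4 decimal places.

Likelihoods P(X=4 | ·): A: 0.194359; B: 0.141422.
Posterior ∝ prior × likelihood. Numerator for A: 0.67·0.194359 = 0.13022.
Normalizing constant: 0.67·0.194359 + 0.33·0.141422 = 0.17689.
P(A | observation) = 0.13022 / 0.17689 = 0.736168.

0.7362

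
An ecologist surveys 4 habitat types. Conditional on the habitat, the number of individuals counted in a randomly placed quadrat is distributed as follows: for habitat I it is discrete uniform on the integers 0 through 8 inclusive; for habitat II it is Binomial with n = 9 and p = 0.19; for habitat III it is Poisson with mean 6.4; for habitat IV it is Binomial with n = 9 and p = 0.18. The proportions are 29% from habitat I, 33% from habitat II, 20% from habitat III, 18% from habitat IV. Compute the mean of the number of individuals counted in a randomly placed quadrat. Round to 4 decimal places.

3.2959

Component means — I: 4; II: 1.71; III: 6.4; IV: 1.62.
E[X] = 0.29·4 + 0.33·1.71 + 0.2·6.4 + 0.18·1.62 = 3.2959.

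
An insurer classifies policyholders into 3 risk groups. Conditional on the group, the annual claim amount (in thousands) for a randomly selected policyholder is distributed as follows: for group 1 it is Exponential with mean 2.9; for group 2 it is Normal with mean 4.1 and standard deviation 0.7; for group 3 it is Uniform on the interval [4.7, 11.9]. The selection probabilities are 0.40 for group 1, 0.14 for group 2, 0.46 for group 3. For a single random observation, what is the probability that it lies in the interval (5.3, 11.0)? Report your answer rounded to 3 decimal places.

Conditional on each group, P(5.3 < X < 11.0): 1: 0.138276; 2: 0.0432381; 3: 0.791667.
By total probability, P(5.3 < X < 11.0) = 0.4·0.138276 + 0.14·0.0432381 + 0.46·0.791667 = 0.42553.

0.426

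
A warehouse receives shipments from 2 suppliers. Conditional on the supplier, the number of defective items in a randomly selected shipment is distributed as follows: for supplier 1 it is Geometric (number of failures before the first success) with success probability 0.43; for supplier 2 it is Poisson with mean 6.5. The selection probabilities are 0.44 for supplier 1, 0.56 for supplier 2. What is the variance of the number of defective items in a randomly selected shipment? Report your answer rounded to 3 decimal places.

11.594

Per component, 1: μ=1.32558, E[X²]=4.83991; 2: μ=6.5, E[X²]=48.75.
E[X] = 0.44·1.32558 + 0.56·6.5 = 4.22326.
E[X²] = 0.44·4.83991 + 0.56·48.75 = 29.4296.
Var(X) = E[X²] − (E[X])² = 29.4296 − 17.8359 = 11.5937.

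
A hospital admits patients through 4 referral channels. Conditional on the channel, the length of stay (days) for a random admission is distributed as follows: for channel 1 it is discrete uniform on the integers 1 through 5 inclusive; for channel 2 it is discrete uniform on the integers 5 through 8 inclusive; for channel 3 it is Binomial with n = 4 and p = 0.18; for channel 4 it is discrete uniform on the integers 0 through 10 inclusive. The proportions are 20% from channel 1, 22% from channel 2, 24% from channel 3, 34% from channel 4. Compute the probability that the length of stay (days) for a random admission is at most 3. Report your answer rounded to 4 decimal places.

Conditional on each channel, P(X ≤ 3): 1: 0.6; 2: 0; 3: 0.99895; 4: 0.363636.
By total probability, P(X ≤ 3) = 0.2·0.6 + 0.22·0 + 0.24·0.99895 + 0.34·0.363636 = 0.483384.

0.4834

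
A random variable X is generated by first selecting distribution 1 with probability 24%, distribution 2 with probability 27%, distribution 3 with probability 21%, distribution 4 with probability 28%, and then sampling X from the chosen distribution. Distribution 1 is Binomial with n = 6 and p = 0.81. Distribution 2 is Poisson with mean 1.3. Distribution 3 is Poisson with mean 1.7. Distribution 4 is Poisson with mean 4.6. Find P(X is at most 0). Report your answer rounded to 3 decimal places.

Conditional on each component, P(X ≤ 0): 1: 4.70459e-05; 2: 0.272532; 3: 0.182684; 4: 0.0100518.
By total probability, P(X ≤ 0) = 0.24·4.70459e-05 + 0.27·0.272532 + 0.21·0.182684 + 0.28·0.0100518 = 0.114773.

0.115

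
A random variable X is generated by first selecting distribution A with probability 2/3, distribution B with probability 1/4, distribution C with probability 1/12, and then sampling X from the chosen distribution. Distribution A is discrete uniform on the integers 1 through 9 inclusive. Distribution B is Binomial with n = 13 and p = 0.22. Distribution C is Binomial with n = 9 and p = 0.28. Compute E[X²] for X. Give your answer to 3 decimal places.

24.394

For each component E[X²] = Var + (mean)², giving A: 31.6667; B: 10.4104; C: 8.1648.
Overall E[X²] = 0.666667·31.6667 + 0.25·10.4104 + 0.0833333·8.1648 = 24.3941.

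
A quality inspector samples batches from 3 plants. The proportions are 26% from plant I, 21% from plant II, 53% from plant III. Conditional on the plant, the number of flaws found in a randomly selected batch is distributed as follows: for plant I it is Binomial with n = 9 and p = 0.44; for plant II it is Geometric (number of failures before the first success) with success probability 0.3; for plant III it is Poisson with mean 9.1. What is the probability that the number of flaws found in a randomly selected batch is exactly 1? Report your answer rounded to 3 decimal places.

0.055

Conditional on each plant, P(X = 1): I: 0.0383001; II: 0.21; III: 0.00101616.
By total probability, P(X = 1) = 0.26·0.0383001 + 0.21·0.21 + 0.53·0.00101616 = 0.0545966.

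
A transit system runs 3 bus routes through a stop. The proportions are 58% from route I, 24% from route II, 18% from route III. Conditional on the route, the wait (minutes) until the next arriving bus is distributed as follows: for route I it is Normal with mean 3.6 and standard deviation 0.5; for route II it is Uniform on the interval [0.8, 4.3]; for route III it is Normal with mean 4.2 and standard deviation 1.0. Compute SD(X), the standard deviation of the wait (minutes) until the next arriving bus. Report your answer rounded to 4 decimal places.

Per component, I: μ=3.6, E[X²]=13.21; II: μ=2.55, E[X²]=7.52333; III: μ=4.2, E[X²]=18.64.
E[X] = 0.58·3.6 + 0.24·2.55 + 0.18·4.2 = 3.456.
E[X²] = 0.58·13.21 + 0.24·7.52333 + 0.18·18.64 = 12.8226.
Var(X) = E[X²] − (E[X])² = 12.8226 − 11.9439 = 0.878664.
SD(X) = √0.878664 = 0.937371.

0.9374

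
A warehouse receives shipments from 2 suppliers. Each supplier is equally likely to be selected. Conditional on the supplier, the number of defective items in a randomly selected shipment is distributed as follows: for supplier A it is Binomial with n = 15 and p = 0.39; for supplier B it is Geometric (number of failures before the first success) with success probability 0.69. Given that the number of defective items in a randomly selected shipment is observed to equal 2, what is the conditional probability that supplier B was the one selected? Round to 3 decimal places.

0.719

Likelihoods P(X=2 | ·): A: 0.0258587; B: 0.066309.
Posterior ∝ prior × likelihood. Numerator for B: 0.5·0.066309 = 0.0331545.
Normalizing constant: 0.5·0.0258587 + 0.5·0.066309 = 0.0460838.
P(B | observation) = 0.0331545 / 0.0460838 = 0.719439.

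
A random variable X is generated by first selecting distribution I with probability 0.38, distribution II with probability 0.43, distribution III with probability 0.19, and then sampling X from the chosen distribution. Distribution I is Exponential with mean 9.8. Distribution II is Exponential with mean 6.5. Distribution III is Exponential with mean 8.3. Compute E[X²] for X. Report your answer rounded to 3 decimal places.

For each component E[X²] = Var + (mean)², giving I: 192.08; II: 84.5; III: 137.78.
Overall E[X²] = 0.38·192.08 + 0.43·84.5 + 0.19·137.78 = 135.504.

135.504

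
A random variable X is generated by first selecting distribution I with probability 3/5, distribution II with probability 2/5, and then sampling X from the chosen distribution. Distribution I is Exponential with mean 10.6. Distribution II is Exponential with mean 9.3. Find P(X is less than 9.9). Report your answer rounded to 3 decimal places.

0.626

Conditional on each component, P(X < 9.9): I: 0.607007; II: 0.655105.
By total probability, P(X < 9.9) = 0.6·0.607007 + 0.4·0.655105 = 0.626246.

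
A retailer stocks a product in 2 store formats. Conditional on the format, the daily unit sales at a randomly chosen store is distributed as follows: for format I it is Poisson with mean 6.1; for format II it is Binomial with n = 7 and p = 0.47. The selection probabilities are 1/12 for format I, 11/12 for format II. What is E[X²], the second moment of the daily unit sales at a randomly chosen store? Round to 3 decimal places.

For each component E[X²] = Var + (mean)², giving I: 43.31; II: 12.5678.
Overall E[X²] = 0.0833333·43.31 + 0.916667·12.5678 = 15.1296.

15.130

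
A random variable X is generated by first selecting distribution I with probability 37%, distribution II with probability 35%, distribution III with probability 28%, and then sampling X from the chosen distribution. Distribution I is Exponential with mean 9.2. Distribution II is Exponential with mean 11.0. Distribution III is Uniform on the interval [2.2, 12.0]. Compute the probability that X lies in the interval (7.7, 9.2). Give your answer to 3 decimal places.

0.089

Conditional on each component, P(7.7 < X < 9.2): I: 0.065147; II: 0.0633021; III: 0.153061.
By total probability, P(7.7 < X < 9.2) = 0.37·0.065147 + 0.35·0.0633021 + 0.28·0.153061 = 0.0891173.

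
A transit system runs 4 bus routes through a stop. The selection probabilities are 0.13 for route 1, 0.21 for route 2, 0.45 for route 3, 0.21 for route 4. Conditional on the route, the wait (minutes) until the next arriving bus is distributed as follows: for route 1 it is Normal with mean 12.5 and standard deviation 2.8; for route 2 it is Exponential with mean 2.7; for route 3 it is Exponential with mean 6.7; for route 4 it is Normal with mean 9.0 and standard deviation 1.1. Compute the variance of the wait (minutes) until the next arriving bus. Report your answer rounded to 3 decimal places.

31.691

Per component, 1: μ=12.5, E[X²]=164.09; 2: μ=2.7, E[X²]=14.58; 3: μ=6.7, E[X²]=89.78; 4: μ=9, E[X²]=82.21.
E[X] = 0.13·12.5 + 0.21·2.7 + 0.45·6.7 + 0.21·9 = 7.097.
E[X²] = 0.13·164.09 + 0.21·14.58 + 0.45·89.78 + 0.21·82.21 = 82.0586.
Var(X) = E[X²] − (E[X])² = 82.0586 − 50.3674 = 31.6912.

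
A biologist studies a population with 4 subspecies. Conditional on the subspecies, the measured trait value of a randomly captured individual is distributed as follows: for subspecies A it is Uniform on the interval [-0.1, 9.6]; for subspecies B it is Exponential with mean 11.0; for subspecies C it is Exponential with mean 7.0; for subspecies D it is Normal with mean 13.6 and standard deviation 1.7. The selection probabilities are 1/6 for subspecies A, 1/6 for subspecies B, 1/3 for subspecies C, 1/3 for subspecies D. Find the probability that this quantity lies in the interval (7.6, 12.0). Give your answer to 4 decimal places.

Conditional on each subspecies, P(7.6 < X < 12.0): A: 0.206186; B: 0.165209; C: 0.157568; D: 0.173099.
By total probability, P(7.6 < X < 12.0) = 0.166667·0.206186 + 0.166667·0.165209 + 0.333333·0.157568 + 0.333333·0.173099 = 0.172122.

0.1721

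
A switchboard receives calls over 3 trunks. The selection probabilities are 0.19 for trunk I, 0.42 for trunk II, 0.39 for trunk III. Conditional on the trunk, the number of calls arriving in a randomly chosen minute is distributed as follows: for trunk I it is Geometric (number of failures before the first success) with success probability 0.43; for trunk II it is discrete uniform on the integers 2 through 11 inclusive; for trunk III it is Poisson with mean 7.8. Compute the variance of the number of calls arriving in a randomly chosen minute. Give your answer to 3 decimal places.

12.612

Per component, I: μ=1.32558, E[X²]=4.83991; II: μ=6.5, E[X²]=50.5; III: μ=7.8, E[X²]=68.64.
E[X] = 0.19·1.32558 + 0.42·6.5 + 0.39·7.8 = 6.02386.
E[X²] = 0.19·4.83991 + 0.42·50.5 + 0.39·68.64 = 48.8992.
Var(X) = E[X²] − (E[X])² = 48.8992 − 36.2869 = 12.6123.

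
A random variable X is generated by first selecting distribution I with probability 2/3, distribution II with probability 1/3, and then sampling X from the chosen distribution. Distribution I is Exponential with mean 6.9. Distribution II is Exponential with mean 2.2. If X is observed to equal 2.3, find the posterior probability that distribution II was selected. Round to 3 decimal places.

Likelihoods f(2.3 | ·): I: 0.103845; II: 0.159787.
Posterior ∝ prior × likelihood. Numerator for II: 0.333333·0.159787 = 0.0532624.
Normalizing constant: 0.666667·0.103845 + 0.333333·0.159787 = 0.122493.
P(II | observation) = 0.0532624 / 0.122493 = 0.434822.

0.435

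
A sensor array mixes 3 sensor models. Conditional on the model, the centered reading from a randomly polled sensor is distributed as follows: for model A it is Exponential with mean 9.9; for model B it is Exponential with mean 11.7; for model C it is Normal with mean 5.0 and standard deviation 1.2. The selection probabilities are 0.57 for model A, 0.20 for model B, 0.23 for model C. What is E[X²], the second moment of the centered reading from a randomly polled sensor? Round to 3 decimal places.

172.569

For each component E[X²] = Var + (mean)², giving A: 196.02; B: 273.78; C: 26.44.
Overall E[X²] = 0.57·196.02 + 0.2·273.78 + 0.23·26.44 = 172.569.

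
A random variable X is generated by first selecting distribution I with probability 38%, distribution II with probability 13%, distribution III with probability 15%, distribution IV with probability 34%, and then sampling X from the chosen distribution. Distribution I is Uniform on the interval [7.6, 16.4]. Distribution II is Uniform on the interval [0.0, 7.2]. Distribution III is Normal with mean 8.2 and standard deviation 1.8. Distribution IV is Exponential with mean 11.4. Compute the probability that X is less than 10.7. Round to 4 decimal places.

0.6085

Conditional on each component, P(X < 10.7): I: 0.352273; II: 1; III: 0.917567; IV: 0.608824.
By total probability, P(X < 10.7) = 0.38·0.352273 + 0.13·1 + 0.15·0.917567 + 0.34·0.608824 = 0.608499.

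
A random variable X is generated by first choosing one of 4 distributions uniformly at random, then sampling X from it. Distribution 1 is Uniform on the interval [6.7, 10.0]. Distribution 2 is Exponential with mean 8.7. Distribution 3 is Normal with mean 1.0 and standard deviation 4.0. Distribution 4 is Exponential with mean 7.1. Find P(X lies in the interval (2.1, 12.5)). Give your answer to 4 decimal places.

0.6274

Conditional on each component, P(2.1 < X < 12.5): 1: 1; 2: 0.547852; 3: 0.389638; 4: 0.572007.
By total probability, P(2.1 < X < 12.5) = 0.25·1 + 0.25·0.547852 + 0.25·0.389638 + 0.25·0.572007 = 0.627374.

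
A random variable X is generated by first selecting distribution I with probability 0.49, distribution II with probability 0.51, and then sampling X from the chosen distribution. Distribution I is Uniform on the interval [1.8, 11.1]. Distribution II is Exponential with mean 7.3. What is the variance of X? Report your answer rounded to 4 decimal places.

Per component, I: μ=6.45, E[X²]=48.81; II: μ=7.3, E[X²]=106.58.
E[X] = 0.49·6.45 + 0.51·7.3 = 6.8835.
E[X²] = 0.49·48.81 + 0.51·106.58 = 78.2727.
Var(X) = E[X²] − (E[X])² = 78.2727 − 47.3826 = 30.8901.

30.8901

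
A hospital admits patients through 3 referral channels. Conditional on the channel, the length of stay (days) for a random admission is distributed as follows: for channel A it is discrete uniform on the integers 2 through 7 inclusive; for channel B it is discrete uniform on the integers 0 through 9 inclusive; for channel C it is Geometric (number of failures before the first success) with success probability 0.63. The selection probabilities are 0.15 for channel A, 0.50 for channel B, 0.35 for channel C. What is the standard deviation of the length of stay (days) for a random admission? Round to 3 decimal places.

Per component, A: μ=4.5, E[X²]=23.1667; B: μ=4.5, E[X²]=28.5; C: μ=0.587302, E[X²]=1.27715.
E[X] = 0.15·4.5 + 0.5·4.5 + 0.35·0.587302 = 3.13056.
E[X²] = 0.15·23.1667 + 0.5·28.5 + 0.35·1.27715 = 18.172.
Var(X) = E[X²] − (E[X])² = 18.172 − 9.80038 = 8.37162.
SD(X) = √8.37162 = 2.89338.

2.893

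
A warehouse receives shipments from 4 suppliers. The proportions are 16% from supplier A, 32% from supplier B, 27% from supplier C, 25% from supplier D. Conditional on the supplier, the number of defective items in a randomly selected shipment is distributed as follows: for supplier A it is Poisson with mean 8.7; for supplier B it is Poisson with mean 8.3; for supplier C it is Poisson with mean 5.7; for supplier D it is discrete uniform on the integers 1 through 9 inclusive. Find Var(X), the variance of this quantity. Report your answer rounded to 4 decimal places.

Per component, A: μ=8.7, E[X²]=84.39; B: μ=8.3, E[X²]=77.19; C: μ=5.7, E[X²]=38.19; D: μ=5, E[X²]=31.6667.
E[X] = 0.16·8.7 + 0.32·8.3 + 0.27·5.7 + 0.25·5 = 6.837.
E[X²] = 0.16·84.39 + 0.32·77.19 + 0.27·38.19 + 0.25·31.6667 = 56.4312.
Var(X) = E[X²] − (E[X])² = 56.4312 − 46.7446 = 9.6866.

9.6866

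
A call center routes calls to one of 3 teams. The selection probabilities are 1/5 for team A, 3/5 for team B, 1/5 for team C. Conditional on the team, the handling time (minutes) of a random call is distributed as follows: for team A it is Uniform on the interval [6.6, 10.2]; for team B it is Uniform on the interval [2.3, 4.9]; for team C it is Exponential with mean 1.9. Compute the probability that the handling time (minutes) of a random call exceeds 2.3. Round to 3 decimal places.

0.860

Conditional on each team, P(X > 2.3): A: 1; B: 1; C: 0.29804.
By total probability, P(X > 2.3) = 0.2·1 + 0.6·1 + 0.2·0.29804 = 0.859608.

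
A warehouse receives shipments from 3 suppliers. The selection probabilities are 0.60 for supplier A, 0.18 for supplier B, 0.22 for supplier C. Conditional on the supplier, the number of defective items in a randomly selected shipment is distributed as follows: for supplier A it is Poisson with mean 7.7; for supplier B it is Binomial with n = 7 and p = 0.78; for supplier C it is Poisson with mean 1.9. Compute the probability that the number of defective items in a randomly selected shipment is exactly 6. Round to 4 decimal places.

Conditional on each supplier, P(X = 6): A: 0.131082; B: 0.346807; C: 0.00977304.
By total probability, P(X = 6) = 0.6·0.131082 + 0.18·0.346807 + 0.22·0.00977304 = 0.143225.

0.1432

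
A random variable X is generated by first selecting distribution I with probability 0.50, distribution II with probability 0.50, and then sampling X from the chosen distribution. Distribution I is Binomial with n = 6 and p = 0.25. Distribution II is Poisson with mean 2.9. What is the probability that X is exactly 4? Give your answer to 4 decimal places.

0.0976

Conditional on each component, P(X = 4): I: 0.032959; II: 0.162154.
By total probability, P(X = 4) = 0.5·0.032959 + 0.5·0.162154 = 0.0975563.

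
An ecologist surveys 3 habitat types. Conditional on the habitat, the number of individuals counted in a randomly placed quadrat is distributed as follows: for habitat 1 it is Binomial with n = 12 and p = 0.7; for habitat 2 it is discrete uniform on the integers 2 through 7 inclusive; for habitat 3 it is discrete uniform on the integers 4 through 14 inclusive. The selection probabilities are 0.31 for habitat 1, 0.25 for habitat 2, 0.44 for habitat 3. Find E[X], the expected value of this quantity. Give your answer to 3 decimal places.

Component means — 1: 8.4; 2: 4.5; 3: 9.
E[X] = 0.31·8.4 + 0.25·4.5 + 0.44·9 = 7.689.

7.689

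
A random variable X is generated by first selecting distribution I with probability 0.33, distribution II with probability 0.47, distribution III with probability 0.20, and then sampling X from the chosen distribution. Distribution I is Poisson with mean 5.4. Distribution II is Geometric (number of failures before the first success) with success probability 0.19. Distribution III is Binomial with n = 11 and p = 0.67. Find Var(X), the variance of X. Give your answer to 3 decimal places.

14.178

Per component, I: μ=5.4, E[X²]=34.56; II: μ=4.26316, E[X²]=40.6122; III: μ=7.37, E[X²]=56.749.
E[X] = 0.33·5.4 + 0.47·4.26316 + 0.2·7.37 = 5.25968.
E[X²] = 0.33·34.56 + 0.47·40.6122 + 0.2·56.749 = 41.8423.
Var(X) = E[X²] − (E[X])² = 41.8423 − 27.6643 = 14.1781.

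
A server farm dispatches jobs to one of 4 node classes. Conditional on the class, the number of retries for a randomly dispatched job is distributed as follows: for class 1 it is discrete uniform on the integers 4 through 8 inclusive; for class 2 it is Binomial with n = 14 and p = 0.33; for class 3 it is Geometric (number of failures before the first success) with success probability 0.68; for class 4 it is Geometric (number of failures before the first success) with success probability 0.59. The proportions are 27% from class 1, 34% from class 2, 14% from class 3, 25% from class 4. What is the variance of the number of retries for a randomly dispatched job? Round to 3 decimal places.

Per component, 1: μ=6, E[X²]=38; 2: μ=4.62, E[X²]=24.4398; 3: μ=0.470588, E[X²]=0.913495; 4: μ=0.694915, E[X²]=1.66073.
E[X] = 0.27·6 + 0.34·4.62 + 0.14·0.470588 + 0.25·0.694915 = 3.43041.
E[X²] = 0.27·38 + 0.34·24.4398 + 0.14·0.913495 + 0.25·1.66073 = 19.1126.
Var(X) = E[X²] − (E[X])² = 19.1126 − 11.7677 = 7.34488.

7.345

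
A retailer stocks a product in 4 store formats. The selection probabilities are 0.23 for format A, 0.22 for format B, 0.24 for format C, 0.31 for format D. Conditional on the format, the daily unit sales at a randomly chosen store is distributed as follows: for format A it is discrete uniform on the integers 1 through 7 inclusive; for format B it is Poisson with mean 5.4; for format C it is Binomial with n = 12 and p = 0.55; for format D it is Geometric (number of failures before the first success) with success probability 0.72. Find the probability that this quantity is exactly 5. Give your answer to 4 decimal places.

Conditional on each format, P(X = 5): A: 0.142857; B: 0.172821; C: 0.148945; D: 0.00123915.
By total probability, P(X = 5) = 0.23·0.142857 + 0.22·0.172821 + 0.24·0.148945 + 0.31·0.00123915 = 0.107009.

0.1070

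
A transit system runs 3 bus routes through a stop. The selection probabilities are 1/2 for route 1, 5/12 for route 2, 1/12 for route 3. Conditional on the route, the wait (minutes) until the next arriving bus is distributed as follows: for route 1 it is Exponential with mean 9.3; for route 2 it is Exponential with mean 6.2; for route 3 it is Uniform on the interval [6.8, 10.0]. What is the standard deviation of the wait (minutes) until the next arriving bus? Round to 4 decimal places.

7.8445

Per component, 1: μ=9.3, E[X²]=172.98; 2: μ=6.2, E[X²]=76.88; 3: μ=8.4, E[X²]=71.4133.
E[X] = 0.5·9.3 + 0.416667·6.2 + 0.0833333·8.4 = 7.93333.
E[X²] = 0.5·172.98 + 0.416667·76.88 + 0.0833333·71.4133 = 124.474.
Var(X) = E[X²] − (E[X])² = 124.474 − 62.9378 = 61.5367.
SD(X) = √61.5367 = 7.84453.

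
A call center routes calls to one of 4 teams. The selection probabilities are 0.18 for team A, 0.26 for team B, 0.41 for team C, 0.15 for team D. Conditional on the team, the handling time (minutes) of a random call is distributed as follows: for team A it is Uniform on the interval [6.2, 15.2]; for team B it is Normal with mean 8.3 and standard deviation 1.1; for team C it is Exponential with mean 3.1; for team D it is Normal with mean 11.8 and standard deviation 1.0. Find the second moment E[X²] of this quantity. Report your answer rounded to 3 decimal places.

68.965

For each component E[X²] = Var + (mean)², giving A: 121.24; B: 70.1; C: 19.22; D: 140.24.
Overall E[X²] = 0.18·121.24 + 0.26·70.1 + 0.41·19.22 + 0.15·140.24 = 68.9654.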